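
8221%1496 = 741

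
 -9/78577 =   -  1 + 78568/78577 = - 0.00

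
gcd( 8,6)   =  2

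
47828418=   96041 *498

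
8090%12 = 2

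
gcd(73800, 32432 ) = 8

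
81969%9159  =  8697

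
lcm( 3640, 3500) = 91000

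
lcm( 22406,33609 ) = 67218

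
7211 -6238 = 973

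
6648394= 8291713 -1643319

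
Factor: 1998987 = 3^1*666329^1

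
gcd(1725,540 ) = 15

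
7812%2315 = 867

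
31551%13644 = 4263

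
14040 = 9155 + 4885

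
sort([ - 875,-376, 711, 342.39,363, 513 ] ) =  [ - 875, - 376, 342.39, 363, 513, 711] 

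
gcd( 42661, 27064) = 1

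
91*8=728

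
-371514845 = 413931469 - 785446314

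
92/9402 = 46/4701 =0.01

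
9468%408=84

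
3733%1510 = 713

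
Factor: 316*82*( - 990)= - 25652880 = -  2^4*3^2*5^1*11^1  *41^1*79^1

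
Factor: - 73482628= - 2^2*139^1*149^1*887^1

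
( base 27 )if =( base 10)501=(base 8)765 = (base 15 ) 236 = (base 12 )359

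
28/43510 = 14/21755=0.00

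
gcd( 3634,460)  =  46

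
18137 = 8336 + 9801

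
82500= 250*330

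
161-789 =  - 628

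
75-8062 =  - 7987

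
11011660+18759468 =29771128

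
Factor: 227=227^1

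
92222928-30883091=61339837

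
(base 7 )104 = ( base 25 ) 23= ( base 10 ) 53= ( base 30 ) 1N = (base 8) 65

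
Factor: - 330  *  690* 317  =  -72180900 =-2^2*3^2 * 5^2*11^1*23^1*317^1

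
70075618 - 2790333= 67285285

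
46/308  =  23/154=0.15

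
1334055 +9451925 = 10785980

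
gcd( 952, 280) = 56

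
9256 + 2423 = 11679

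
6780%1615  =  320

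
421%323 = 98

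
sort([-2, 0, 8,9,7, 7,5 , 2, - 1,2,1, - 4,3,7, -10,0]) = [ - 10, - 4,-2, - 1,0, 0,1,2 , 2, 3,5,7,7 , 7,8, 9]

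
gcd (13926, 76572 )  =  6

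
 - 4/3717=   -  1 + 3713/3717 = - 0.00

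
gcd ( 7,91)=7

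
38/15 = 2  +  8/15=2.53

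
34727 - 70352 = -35625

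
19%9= 1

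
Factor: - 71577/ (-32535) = 5^( - 1)*11^1 = 11/5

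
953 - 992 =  - 39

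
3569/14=254+13/14 =254.93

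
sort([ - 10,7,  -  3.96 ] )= [ - 10, - 3.96, 7] 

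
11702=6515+5187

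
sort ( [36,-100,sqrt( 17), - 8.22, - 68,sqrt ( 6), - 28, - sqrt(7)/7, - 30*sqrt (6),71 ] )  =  [ - 100, - 30 * sqrt (6),  -  68, - 28, - 8.22 , - sqrt(7) /7,sqrt( 6 ), sqrt(17 ),36, 71 ] 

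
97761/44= 2221 + 37/44 = 2221.84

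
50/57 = 50/57=0.88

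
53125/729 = 53125/729 = 72.87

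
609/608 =1 + 1/608 = 1.00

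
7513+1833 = 9346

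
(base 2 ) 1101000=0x68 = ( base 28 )3k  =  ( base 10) 104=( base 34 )32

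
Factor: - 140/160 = -7/8 = - 2^( - 3 )*7^1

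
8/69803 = 8/69803 = 0.00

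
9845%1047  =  422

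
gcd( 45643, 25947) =1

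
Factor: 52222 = 2^1*26111^1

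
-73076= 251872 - 324948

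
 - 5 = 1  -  6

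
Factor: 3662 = 2^1*1831^1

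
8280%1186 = 1164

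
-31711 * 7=- 221977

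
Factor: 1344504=2^3*3^1*7^1*53^1*151^1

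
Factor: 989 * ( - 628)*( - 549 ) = 340979508 = 2^2*3^2*23^1 * 43^1*61^1 * 157^1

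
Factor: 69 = 3^1*23^1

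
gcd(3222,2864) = 358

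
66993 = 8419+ 58574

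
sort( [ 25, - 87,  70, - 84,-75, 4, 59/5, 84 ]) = [ - 87 , - 84, - 75,  4,59/5, 25,70, 84 ]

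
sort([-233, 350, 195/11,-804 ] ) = [-804, - 233,195/11,  350]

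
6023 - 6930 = -907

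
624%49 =36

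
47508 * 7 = 332556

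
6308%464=276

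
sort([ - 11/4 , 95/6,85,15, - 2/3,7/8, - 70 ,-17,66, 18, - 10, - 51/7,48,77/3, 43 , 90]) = [ - 70, - 17, - 10 , - 51/7, -11/4, - 2/3 , 7/8,15 , 95/6, 18, 77/3,43,48,66,85,90] 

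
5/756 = 5/756= 0.01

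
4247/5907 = 4247/5907 = 0.72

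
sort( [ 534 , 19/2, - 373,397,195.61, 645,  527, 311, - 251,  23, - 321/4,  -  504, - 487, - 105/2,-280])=[ - 504 , - 487, - 373, - 280,  -  251,- 321/4, - 105/2, 19/2,23, 195.61,311,397 , 527,534,645] 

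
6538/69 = 6538/69 = 94.75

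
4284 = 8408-4124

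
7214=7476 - 262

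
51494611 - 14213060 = 37281551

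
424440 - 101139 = 323301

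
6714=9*746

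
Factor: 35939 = 83^1*433^1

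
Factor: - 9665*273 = - 3^1 * 5^1 * 7^1*13^1* 1933^1 = - 2638545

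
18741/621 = 30 + 37/207 =30.18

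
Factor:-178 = - 2^1 * 89^1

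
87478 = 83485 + 3993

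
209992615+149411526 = 359404141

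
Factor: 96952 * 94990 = 2^4* 5^1* 7^1 * 23^1 * 59^1*12119^1 = 9209470480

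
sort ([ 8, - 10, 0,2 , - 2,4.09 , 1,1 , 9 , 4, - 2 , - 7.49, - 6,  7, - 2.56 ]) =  [ - 10,-7.49, - 6, - 2.56 , - 2 ,-2,0,1,1,2,  4 , 4.09, 7, 8, 9] 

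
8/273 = 8/273 = 0.03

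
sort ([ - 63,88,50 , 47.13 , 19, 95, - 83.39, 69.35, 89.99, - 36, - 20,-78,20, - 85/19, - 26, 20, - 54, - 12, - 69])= [ - 83.39, - 78,-69, - 63, - 54, - 36, - 26, - 20 ,-12, - 85/19, 19, 20, 20, 47.13, 50, 69.35, 88,89.99, 95 ]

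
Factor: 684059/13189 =11^( - 2)*109^(-1)*149^1 * 4591^1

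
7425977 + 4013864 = 11439841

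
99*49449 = 4895451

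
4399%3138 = 1261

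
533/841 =533/841 = 0.63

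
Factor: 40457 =23^1* 1759^1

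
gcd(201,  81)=3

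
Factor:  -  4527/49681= -3^2* 503^1*49681^( - 1) 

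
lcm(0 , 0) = 0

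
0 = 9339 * 0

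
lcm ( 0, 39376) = 0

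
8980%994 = 34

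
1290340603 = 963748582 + 326592021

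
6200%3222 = 2978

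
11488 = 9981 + 1507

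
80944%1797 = 79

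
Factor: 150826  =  2^1*13^1 * 5801^1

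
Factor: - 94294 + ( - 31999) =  - 126293 = -17^2*19^1*23^1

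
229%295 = 229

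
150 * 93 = 13950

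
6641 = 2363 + 4278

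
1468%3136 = 1468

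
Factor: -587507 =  - 149^1*3943^1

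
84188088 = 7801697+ 76386391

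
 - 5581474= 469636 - 6051110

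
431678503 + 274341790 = 706020293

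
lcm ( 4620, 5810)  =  383460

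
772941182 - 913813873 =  - 140872691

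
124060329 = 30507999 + 93552330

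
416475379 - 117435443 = 299039936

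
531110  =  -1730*( - 307) 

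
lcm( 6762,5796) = 40572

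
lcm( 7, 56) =56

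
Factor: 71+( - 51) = 20 = 2^2*5^1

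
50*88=4400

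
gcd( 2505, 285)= 15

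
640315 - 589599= 50716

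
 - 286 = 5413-5699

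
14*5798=81172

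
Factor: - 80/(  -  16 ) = 5^1 = 5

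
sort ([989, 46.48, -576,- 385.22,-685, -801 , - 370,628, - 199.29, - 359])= [ -801, - 685, - 576, - 385.22, - 370,-359, - 199.29,46.48, 628,989 ]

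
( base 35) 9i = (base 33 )a3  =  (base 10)333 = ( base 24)dl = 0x14d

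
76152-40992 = 35160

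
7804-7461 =343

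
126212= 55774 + 70438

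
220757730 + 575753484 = 796511214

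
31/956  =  31/956 = 0.03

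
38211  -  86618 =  - 48407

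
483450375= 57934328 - -425516047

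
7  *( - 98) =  - 686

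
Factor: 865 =5^1*173^1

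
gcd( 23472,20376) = 72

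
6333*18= 113994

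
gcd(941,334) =1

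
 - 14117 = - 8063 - 6054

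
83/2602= 83/2602 = 0.03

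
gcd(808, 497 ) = 1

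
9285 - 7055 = 2230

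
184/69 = 2 + 2/3 = 2.67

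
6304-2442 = 3862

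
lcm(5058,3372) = 10116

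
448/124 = 112/31=3.61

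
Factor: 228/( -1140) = -5^( - 1)  =  -  1/5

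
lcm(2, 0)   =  0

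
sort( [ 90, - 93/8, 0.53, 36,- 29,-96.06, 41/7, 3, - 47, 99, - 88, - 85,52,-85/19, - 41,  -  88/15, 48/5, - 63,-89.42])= [ - 96.06, - 89.42,-88, - 85,  -  63, - 47, -41,  -  29,-93/8,- 88/15, - 85/19, 0.53,3, 41/7, 48/5, 36 , 52, 90, 99]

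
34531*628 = 21685468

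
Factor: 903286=2^1*79^1*5717^1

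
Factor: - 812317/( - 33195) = 3^( - 1)*5^( - 1) * 11^1*2213^( - 1)* 73847^1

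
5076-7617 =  - 2541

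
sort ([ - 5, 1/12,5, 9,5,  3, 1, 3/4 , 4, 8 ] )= [ - 5, 1/12 , 3/4,1,  3, 4,5,5, 8,9] 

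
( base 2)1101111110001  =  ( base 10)7153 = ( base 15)21BD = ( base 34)66d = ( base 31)7DN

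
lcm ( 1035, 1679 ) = 75555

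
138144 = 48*2878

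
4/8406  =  2/4203 =0.00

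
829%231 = 136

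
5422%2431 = 560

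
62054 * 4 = 248216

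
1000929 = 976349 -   -  24580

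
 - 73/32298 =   -  73/32298  =  - 0.00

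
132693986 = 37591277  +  95102709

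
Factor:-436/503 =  - 2^2*109^1*503^( - 1)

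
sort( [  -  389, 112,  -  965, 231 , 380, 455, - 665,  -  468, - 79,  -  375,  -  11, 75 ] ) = [ - 965, - 665,-468,  -  389,  -  375,-79, - 11, 75, 112, 231, 380, 455] 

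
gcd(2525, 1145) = 5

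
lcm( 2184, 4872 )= 63336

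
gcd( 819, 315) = 63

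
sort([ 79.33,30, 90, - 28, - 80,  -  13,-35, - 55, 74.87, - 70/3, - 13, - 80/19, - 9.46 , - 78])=[ - 80, - 78, - 55, - 35, - 28, - 70/3, - 13,  -  13, - 9.46, - 80/19, 30, 74.87,79.33, 90 ] 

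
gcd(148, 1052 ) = 4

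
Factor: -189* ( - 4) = 2^2*3^3 *7^1 = 756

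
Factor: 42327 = 3^2*4703^1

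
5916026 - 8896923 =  - 2980897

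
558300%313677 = 244623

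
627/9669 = 19/293=0.06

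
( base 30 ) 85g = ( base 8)16306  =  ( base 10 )7366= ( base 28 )9b2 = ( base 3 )101002211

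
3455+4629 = 8084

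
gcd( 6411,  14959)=2137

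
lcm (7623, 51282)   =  564102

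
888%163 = 73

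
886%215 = 26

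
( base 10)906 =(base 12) 636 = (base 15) 406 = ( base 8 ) 1612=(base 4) 32022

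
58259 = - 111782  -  -170041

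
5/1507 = 5/1507  =  0.00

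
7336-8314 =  - 978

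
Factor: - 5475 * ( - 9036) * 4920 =2^5*3^4 * 5^3*41^1*73^1  *  251^1 = 243402732000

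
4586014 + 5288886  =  9874900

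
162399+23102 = 185501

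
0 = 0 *9508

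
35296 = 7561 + 27735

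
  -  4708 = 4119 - 8827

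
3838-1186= 2652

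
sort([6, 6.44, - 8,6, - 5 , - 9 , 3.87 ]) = [ - 9, - 8, - 5, 3.87, 6,6, 6.44] 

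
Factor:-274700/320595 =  - 820/957= -2^2 * 3^( - 1) * 5^1 * 11^(-1)*29^( - 1) * 41^1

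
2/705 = 2/705=0.00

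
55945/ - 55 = - 1018 + 9/11=   - 1017.18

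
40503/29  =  1396 + 19/29  =  1396.66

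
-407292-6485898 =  - 6893190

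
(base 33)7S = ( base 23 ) B6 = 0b100000011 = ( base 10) 259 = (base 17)f4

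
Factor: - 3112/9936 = -389/1242 = - 2^( -1)*3^ ( - 3)*23^( - 1)*389^1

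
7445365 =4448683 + 2996682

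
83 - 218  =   - 135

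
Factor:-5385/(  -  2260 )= 2^( - 2 )*3^1*113^( - 1)*359^1 = 1077/452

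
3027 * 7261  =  21979047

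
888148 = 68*13061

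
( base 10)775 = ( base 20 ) 1if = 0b1100000111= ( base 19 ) 22f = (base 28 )RJ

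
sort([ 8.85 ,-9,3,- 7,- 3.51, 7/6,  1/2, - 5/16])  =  [ - 9, - 7, - 3.51, -5/16, 1/2, 7/6, 3, 8.85]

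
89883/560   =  160 + 283/560 = 160.51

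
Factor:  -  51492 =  - 2^2*3^1*7^1*613^1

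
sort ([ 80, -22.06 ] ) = [ - 22.06, 80] 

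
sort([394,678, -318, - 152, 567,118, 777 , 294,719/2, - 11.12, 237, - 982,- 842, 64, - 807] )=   [ - 982, - 842, - 807, - 318, - 152,  -  11.12, 64 , 118,237, 294,  719/2,394,567,678, 777]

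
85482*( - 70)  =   - 5983740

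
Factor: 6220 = 2^2*5^1 * 311^1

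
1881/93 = 20 + 7/31 = 20.23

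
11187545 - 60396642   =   - 49209097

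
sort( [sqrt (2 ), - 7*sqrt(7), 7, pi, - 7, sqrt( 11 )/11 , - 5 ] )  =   [ - 7 * sqrt(7 ), - 7, - 5, sqrt( 11 ) /11, sqrt( 2 ), pi,7]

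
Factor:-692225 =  - 5^2 * 27689^1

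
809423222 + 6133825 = 815557047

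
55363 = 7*7909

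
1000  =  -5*( - 200)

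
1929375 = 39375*49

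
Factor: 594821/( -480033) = -3^ ( - 3 )*23^(- 1 )*773^( - 1)*594821^1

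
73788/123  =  599+37/41= 599.90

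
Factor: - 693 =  - 3^2*  7^1*11^1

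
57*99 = 5643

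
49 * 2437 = 119413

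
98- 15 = 83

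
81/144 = 9/16 = 0.56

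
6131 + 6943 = 13074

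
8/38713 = 8/38713=0.00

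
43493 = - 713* ( - 61)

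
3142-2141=1001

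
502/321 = 502/321= 1.56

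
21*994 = 20874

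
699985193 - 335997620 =363987573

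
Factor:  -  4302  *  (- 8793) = 2^1*3^4*239^1*977^1 = 37827486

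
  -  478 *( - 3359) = 1605602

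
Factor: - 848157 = - 3^1*269^1*1051^1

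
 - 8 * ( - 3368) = 26944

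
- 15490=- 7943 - 7547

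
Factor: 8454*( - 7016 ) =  - 2^4*3^1 * 877^1*1409^1  =  -  59313264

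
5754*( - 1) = -5754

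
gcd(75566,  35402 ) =2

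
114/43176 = 19/7196 = 0.00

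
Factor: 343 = 7^3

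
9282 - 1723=7559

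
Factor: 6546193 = 349^1*  18757^1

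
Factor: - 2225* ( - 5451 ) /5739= 4042825/1913 = 5^2 * 23^1*79^1 * 89^1 * 1913^(-1 )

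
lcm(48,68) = 816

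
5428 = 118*46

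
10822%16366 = 10822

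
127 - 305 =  - 178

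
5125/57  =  5125/57 = 89.91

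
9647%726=209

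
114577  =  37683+76894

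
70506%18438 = 15192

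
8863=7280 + 1583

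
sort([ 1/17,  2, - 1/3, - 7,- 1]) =[ - 7, - 1 , - 1/3,1/17,2]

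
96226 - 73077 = 23149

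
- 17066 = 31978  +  -49044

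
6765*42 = 284130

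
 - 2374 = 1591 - 3965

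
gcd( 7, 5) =1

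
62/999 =62/999 = 0.06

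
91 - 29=62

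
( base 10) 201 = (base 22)93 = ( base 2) 11001001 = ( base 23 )8h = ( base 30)6L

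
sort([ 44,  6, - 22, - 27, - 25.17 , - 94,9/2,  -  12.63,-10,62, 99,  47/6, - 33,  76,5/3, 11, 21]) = [ - 94,  -  33,  -  27 , - 25.17, - 22, - 12.63, - 10 , 5/3, 9/2, 6, 47/6,  11,  21,  44, 62, 76 , 99 ]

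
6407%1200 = 407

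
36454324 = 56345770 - 19891446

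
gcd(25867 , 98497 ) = 1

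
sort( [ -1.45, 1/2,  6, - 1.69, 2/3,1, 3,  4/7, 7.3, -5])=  [ - 5 , - 1.69, - 1.45,1/2,4/7 , 2/3,1,3, 6, 7.3 ]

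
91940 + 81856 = 173796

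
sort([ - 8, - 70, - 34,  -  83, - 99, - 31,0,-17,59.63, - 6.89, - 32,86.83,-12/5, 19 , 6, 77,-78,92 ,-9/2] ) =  [ - 99,-83, - 78  ,  -  70, -34 ,-32 ,-31,  -  17, -8, - 6.89, - 9/2, - 12/5,0,6,19, 59.63, 77,86.83,92] 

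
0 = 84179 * 0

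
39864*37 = 1474968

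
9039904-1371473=7668431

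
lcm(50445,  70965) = 4186935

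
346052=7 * 49436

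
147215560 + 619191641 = 766407201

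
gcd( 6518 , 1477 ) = 1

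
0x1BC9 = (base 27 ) 9KC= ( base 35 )5S8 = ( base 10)7113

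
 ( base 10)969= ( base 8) 1711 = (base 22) 201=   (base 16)3c9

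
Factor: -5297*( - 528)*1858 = 2^5*3^1*11^1 * 929^1 * 5297^1 =5196484128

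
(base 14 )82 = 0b1110010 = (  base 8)162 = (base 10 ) 114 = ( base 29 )3r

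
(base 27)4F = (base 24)53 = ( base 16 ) 7B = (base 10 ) 123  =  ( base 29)47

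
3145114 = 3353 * 938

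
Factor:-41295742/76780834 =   -  13^(-1)* 89^(-1)*3181^1*6491^1 *33181^( - 1)  =  - 20647871/38390417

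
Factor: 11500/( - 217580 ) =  - 25/473 = - 5^2*11^ ( - 1 )*43^( - 1 )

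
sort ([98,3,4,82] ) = [ 3,4,82, 98 ] 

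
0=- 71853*0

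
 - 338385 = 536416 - 874801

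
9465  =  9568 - 103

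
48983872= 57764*848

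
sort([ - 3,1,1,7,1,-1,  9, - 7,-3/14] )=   [ - 7, - 3,- 1, - 3/14, 1  ,  1,1,7, 9]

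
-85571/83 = - 1031 + 2/83 = -1030.98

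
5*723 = 3615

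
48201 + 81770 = 129971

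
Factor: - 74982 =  - 2^1*3^1*12497^1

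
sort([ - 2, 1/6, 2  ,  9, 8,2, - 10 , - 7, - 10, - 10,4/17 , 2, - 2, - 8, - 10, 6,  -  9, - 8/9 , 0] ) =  [ - 10, - 10, - 10, - 10, - 9 , - 8, - 7, - 2,-2, - 8/9,0, 1/6,4/17, 2 , 2, 2  ,  6, 8,9]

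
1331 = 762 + 569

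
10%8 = 2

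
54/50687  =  54/50687 = 0.00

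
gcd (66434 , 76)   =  2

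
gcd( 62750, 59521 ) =1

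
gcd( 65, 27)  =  1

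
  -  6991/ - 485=14 +201/485 = 14.41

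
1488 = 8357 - 6869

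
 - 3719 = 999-4718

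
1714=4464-2750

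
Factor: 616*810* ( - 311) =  - 2^4* 3^4*5^1*7^1 *11^1*311^1 = -155176560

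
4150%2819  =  1331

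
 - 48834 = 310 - 49144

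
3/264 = 1/88= 0.01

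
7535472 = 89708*84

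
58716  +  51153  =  109869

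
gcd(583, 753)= 1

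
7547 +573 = 8120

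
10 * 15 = 150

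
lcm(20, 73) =1460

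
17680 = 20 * 884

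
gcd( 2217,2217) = 2217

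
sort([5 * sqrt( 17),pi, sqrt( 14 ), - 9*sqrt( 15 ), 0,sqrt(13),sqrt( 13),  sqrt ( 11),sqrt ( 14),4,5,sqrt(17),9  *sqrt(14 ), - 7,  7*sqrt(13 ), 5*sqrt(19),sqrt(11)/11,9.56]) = [  -  9*sqrt(15),-7,0,sqrt( 11)/11,pi,sqrt( 11 ),sqrt(13), sqrt( 13 ),sqrt(14 ) , sqrt(14 ),4, sqrt(17), 5,9.56, 5*sqrt(17),5 *sqrt(19),  7*sqrt ( 13), 9*sqrt( 14)]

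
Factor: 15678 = 2^1*3^2*13^1*67^1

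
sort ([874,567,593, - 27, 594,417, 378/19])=[ - 27, 378/19, 417, 567, 593,594,874 ]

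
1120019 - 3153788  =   - 2033769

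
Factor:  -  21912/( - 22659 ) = 2^3*7^( - 1)*11^1*13^(-1 ) = 88/91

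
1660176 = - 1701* ( - 976 )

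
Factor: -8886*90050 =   -  800184300 =- 2^2*3^1 * 5^2*1481^1*1801^1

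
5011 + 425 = 5436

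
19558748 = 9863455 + 9695293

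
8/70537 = 8/70537= 0.00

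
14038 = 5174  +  8864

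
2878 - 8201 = -5323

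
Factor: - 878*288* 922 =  - 2^7*3^2*439^1*461^1 = - 233140608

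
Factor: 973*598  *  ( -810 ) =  - 2^2 * 3^4 *5^1*7^1 * 13^1*23^1*139^1 = - 471301740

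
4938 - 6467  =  -1529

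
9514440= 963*9880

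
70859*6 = 425154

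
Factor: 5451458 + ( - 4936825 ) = 514633 = 7^1*37^1 * 1987^1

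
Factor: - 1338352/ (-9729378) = 669176/4864689 = 2^3*3^( - 2 )*61^ (  -  1 )*233^1*359^1 * 8861^ ( - 1) 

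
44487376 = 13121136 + 31366240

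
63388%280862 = 63388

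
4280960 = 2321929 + 1959031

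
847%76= 11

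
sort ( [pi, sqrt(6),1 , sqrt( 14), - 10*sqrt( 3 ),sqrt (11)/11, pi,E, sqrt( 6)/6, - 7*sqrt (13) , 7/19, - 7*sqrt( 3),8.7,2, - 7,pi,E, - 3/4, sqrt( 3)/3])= [ - 7*sqrt( 13) ,  -  10*sqrt(3 )  , - 7 * sqrt(3 ),  -  7, - 3/4,sqrt (11)/11, 7/19,sqrt(  6 )/6, sqrt(  3 )/3, 1,2,sqrt( 6 ),E, E,pi,pi, pi,sqrt (14),8.7]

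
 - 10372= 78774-89146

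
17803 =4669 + 13134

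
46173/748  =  46173/748 = 61.73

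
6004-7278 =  - 1274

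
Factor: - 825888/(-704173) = 2^5*3^1*7^1*683^( - 1)*1031^( - 1)*1229^1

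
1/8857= 1/8857 = 0.00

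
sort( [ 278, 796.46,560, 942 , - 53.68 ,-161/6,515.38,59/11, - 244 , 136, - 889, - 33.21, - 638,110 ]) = [-889, - 638, - 244, - 53.68,  -  33.21, - 161/6 , 59/11,110, 136, 278,515.38, 560,796.46,942 ] 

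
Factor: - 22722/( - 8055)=7574/2685 = 2^1 * 3^( - 1)*5^( - 1)* 7^1*179^( - 1 ) * 541^1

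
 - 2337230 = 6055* ( - 386 ) 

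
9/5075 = 9/5075=0.00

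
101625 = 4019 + 97606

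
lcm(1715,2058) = 10290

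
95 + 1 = 96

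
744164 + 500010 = 1244174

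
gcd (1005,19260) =15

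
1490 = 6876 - 5386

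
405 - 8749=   -  8344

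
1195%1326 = 1195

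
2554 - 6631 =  - 4077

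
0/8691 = 0 = 0.00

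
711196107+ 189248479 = 900444586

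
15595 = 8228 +7367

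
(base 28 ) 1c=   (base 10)40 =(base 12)34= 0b101000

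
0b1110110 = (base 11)a8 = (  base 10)118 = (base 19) 64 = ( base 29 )42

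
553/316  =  7/4 = 1.75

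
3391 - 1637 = 1754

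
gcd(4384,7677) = 1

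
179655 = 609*295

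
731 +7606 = 8337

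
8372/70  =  598/5 = 119.60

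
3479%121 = 91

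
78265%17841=6901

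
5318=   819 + 4499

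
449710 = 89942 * 5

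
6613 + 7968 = 14581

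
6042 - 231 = 5811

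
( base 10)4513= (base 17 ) FA8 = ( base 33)44P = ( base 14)1905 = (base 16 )11A1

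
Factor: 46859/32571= 997/693 = 3^( - 2)*7^( - 1)*11^( - 1) *997^1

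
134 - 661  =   - 527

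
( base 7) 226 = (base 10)118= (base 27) 4A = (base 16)76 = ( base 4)1312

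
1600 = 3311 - 1711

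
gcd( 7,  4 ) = 1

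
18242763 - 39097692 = -20854929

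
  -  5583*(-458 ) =2557014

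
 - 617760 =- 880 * 702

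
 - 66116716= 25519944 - 91636660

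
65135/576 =113 + 47/576 = 113.08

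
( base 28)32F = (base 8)4567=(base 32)2BN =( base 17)869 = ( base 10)2423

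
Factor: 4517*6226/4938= 3^( - 1 )*11^1*283^1*823^(  -  1 )*4517^1 = 14061421/2469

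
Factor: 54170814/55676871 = 2^1 * 3^( - 1)*53^(- 1 )  *97^1*151^( - 1 )  *773^( - 1) * 93077^1 = 18056938/18558957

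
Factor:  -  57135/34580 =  - 879/532= - 2^( - 2)*3^1*7^( - 1)*19^(  -  1)*293^1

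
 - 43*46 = -1978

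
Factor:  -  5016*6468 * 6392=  - 2^8*3^2*7^2*11^2*17^1*19^1*47^1  =  -  207378775296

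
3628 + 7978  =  11606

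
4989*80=399120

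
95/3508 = 95/3508= 0.03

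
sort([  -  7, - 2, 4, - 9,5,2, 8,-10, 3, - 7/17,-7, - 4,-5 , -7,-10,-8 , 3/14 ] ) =[- 10,-10, - 9, - 8, - 7,-7,-7,-5, - 4, -2,  -  7/17,3/14,2,3, 4,5, 8 ]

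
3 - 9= - 6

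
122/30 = 61/15 = 4.07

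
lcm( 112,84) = 336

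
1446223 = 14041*103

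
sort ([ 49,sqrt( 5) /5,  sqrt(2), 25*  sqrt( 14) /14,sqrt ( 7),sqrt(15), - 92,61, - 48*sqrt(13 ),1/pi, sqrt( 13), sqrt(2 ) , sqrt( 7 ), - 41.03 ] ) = [ - 48*sqrt(13), -92 ,  -  41.03, 1/pi, sqrt(5)/5,sqrt( 2), sqrt( 2), sqrt(7 ), sqrt( 7), sqrt( 13),  sqrt(15 ), 25*sqrt(14 )/14,  49, 61 ] 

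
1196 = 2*598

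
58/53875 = 58/53875 =0.00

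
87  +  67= 154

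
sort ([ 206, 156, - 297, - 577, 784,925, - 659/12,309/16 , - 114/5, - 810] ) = [ - 810,- 577, - 297,  -  659/12, - 114/5 , 309/16, 156,206,784, 925 ] 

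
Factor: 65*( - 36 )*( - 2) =4680  =  2^3*3^2*5^1* 13^1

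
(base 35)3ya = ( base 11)3732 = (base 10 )4875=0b1001100001011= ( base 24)8B3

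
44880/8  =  5610 = 5610.00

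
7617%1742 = 649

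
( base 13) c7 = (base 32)53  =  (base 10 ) 163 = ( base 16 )a3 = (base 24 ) 6J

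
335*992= 332320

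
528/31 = 528/31 = 17.03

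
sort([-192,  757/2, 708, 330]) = [ -192, 330,757/2 , 708 ] 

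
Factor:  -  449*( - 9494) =2^1 * 47^1*101^1*449^1  =  4262806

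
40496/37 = 40496/37 = 1094.49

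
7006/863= 8 + 102/863 = 8.12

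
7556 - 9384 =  - 1828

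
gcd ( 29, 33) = 1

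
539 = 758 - 219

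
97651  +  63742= 161393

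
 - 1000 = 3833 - 4833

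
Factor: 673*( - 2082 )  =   - 1401186  =  - 2^1*3^1*347^1*673^1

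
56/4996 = 14/1249 = 0.01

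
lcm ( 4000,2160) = 108000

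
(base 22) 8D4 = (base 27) 5J4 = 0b1000001000010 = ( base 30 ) 4IM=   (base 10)4162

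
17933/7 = 17933/7=2561.86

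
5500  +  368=5868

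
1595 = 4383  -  2788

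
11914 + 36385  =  48299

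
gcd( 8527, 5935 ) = 1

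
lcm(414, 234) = 5382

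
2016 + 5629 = 7645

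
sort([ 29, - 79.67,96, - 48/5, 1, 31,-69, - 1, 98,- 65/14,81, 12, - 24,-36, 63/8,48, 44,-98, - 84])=[-98, - 84, - 79.67, - 69,-36, - 24,-48/5, - 65/14, - 1,1, 63/8, 12 , 29,31, 44, 48, 81, 96,98 ]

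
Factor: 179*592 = 105968 = 2^4*37^1*179^1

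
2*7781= 15562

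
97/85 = 97/85 = 1.14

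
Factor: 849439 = 17^1*29^1*1723^1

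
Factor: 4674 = 2^1*3^1*19^1*41^1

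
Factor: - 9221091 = -3^1*11^1 * 23^1*12149^1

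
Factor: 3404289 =3^1*7^1*162109^1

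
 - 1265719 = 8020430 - 9286149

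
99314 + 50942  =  150256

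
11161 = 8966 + 2195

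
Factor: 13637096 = 2^3 * 11^1*353^1*439^1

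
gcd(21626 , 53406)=2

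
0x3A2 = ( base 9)1243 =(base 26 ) 19k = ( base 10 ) 930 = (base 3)1021110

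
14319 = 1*14319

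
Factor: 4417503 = 3^1*1472501^1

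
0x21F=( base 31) hg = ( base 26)KN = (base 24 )mf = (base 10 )543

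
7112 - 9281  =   - 2169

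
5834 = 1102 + 4732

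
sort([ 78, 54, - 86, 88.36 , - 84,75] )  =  [ - 86, - 84,  54,75,78,88.36] 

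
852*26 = 22152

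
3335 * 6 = 20010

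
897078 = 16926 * 53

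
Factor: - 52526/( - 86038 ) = 26263/43019=26263^1*43019^ ( - 1)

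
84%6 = 0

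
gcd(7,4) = 1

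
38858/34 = 1142+15/17  =  1142.88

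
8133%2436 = 825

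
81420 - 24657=56763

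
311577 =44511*7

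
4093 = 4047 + 46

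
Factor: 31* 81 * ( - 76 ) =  - 2^2*3^4*19^1*31^1 = -190836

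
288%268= 20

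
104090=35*2974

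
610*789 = 481290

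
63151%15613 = 699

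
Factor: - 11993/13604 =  - 2^( - 2)*19^(-1 )*67^1 =- 67/76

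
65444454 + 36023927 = 101468381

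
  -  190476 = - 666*286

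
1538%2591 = 1538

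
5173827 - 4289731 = 884096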